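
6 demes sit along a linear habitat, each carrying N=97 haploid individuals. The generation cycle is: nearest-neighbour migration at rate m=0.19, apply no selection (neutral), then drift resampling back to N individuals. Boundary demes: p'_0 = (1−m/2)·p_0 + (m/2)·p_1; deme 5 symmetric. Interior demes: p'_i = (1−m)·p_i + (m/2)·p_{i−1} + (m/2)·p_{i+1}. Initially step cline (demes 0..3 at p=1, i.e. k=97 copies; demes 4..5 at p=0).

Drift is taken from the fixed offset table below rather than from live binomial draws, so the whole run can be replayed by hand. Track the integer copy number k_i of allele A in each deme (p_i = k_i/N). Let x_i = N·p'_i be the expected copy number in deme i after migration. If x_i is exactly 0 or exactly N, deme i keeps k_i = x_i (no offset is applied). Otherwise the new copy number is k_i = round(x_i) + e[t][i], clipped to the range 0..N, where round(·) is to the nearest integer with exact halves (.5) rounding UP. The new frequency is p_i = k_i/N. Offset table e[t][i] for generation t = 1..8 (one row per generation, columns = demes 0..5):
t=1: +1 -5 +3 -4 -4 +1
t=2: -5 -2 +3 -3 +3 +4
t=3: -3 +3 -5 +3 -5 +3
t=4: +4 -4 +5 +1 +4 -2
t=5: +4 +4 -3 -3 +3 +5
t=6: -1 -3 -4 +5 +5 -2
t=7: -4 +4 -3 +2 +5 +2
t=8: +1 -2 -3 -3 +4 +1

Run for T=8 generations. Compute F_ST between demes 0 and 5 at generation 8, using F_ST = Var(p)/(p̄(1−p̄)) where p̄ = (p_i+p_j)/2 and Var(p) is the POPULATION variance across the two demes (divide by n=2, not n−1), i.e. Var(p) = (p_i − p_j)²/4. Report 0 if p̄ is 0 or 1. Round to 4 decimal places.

0.5866

t=0: k=[97 97 97 97 0 0]
t=1: x=[97.0000 97.0000 97.0000 87.7850 9.2150 0.0000] k=[97 97 97 84 5 0]
t=2: x=[97.0000 97.0000 95.7650 77.7300 12.0300 0.4750] k=[97 97 97 75 15 4]
t=3: x=[97.0000 97.0000 94.9100 71.3900 19.6550 5.0450] k=[97 97 90 74 15 8]
t=4: x=[97.0000 96.3350 89.1450 69.9150 19.9400 8.6650] k=[97 92 94 71 24 7]
t=5: x=[96.5250 92.6650 91.6250 68.7200 26.8500 8.6150] k=[97 97 89 66 30 14]
t=6: x=[97.0000 96.2400 87.5750 64.7650 31.9000 15.5200] k=[97 93 84 70 37 14]
t=7: x=[96.6200 92.5250 83.5250 68.1950 37.9500 16.1850] k=[93 97 81 70 43 18]
t=8: x=[93.3800 95.1000 81.4750 68.4800 43.1900 20.3750] k=[94 93 78 65 47 21]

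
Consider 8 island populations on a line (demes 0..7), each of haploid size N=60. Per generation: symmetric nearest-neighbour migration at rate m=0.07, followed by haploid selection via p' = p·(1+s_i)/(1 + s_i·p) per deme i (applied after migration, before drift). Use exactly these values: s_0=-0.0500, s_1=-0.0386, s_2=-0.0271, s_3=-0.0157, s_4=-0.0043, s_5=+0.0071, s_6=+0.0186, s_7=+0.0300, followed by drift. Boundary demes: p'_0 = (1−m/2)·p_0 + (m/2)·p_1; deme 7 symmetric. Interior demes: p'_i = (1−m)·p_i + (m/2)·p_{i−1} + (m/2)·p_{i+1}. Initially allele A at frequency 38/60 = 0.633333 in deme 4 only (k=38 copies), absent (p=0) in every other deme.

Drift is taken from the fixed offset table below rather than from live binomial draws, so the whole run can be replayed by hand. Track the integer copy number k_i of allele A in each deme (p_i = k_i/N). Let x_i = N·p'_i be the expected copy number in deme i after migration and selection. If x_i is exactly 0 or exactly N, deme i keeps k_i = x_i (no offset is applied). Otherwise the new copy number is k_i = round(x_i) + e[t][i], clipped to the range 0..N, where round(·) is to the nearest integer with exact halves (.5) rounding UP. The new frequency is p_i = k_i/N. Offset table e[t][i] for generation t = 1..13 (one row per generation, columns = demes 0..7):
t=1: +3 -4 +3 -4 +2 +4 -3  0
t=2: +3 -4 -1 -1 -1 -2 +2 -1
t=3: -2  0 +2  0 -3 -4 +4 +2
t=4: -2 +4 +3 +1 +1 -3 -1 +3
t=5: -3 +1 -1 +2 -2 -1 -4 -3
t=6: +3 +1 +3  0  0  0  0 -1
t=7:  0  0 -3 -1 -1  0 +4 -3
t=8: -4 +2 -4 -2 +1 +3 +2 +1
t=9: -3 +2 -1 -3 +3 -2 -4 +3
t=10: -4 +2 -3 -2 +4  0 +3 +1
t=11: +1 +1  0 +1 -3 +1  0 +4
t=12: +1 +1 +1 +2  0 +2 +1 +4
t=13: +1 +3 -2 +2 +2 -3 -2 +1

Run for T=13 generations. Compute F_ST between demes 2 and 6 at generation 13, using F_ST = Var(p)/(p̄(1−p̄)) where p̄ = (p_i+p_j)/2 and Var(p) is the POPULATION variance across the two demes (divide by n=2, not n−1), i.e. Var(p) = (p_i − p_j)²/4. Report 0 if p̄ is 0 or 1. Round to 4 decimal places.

t=0: k=[0 0 0 0 38 0 0 0]
t=1: x=[0.0000 0.0000 0.0000 1.3096 35.2774 1.3392 0.0000 0.0000] k=[0 0 0 0 37 5 0 0]
t=2: x=[0.0000 0.0000 0.0000 1.2751 34.5219 5.9830 0.1782 0.0000] k=[0 0 0 0 34 4 2 0]
t=3: x=[0.0000 0.0000 0.0000 1.1717 31.6956 5.0124 2.0359 0.0721] k=[0 0 0 1 29 1 6 2]
t=4: x=[0.0000 0.0000 0.0341 1.9154 26.9760 2.1697 5.7806 2.2018] k=[0 0 3 3 28 0 5 5]
t=5: x=[0.0000 0.1010 2.8202 3.8180 26.0814 1.1630 4.9074 5.1372] k=[0 1 2 6 24 0 1 2]
t=6: x=[0.0333 0.9620 2.0499 6.3990 22.4694 0.8811 1.0183 2.0220] k=[3 2 5 6 22 1 1 1]
t=7: x=[2.8237 2.0602 4.8071 6.4335 20.6466 1.7470 1.0183 1.0295] k=[3 2 2 5 20 2 5 0]
t=8: x=[2.8237 1.9590 2.0499 5.3425 18.7893 2.7535 4.8008 0.1802] k=[0 4 0 3 20 6 7 1]
t=9: x=[0.1330 3.5850 0.2384 3.4383 18.8592 6.5663 6.8663 1.2455] k=[0 6 0 0 22 5 3 4]
t=10: x=[0.1995 5.3839 0.2043 0.7581 20.5767 5.5606 3.1597 4.0759] k=[0 7 0 0 25 6 6 5]
t=11: x=[0.2328 6.2850 0.2384 0.8615 23.3985 6.7070 6.0647 5.1730] k=[1 7 0 2 20 8 6 9]
t=12: x=[1.1507 6.3190 0.3065 2.5215 18.8942 8.4010 6.2778 9.1213] k=[2 7 1 5 19 10 7 13]
t=13: x=[2.0700 6.3868 1.3142 5.2734 18.1404 10.2701 7.4342 13.0900] k=[3 9 0 7 20 7 5 14]

0.0435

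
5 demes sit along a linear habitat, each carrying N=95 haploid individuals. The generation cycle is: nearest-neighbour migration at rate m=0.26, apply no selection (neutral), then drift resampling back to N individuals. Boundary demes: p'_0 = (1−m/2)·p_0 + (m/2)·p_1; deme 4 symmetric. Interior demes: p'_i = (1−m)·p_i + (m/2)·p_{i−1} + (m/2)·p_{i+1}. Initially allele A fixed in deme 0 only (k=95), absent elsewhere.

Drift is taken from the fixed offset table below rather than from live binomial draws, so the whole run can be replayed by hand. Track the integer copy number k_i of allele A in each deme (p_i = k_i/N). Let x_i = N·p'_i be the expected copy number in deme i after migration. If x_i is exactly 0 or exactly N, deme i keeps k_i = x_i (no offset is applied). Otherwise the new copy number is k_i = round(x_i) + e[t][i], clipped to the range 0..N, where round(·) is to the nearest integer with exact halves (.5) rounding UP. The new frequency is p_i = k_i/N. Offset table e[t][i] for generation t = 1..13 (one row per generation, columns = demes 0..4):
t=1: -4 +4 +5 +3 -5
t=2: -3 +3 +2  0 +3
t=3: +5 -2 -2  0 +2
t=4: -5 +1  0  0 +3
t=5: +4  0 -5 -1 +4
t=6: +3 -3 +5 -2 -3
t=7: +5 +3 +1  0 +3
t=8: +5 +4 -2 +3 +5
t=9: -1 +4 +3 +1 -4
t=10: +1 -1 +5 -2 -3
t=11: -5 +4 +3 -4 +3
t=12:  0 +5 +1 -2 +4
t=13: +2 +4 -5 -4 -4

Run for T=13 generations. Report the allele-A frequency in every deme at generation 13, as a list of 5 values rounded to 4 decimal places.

[0.5053, 0.5053, 0.2421, 0.0632, 0.0632]

t=0: k=[95 0 0 0 0]
t=1: x=[82.6500 12.3500 0.0000 0.0000 0.0000] k=[79 16 0 0 0]
t=2: x=[70.8100 22.1100 2.0800 0.0000 0.0000] k=[68 25 4 0 0]
t=3: x=[62.4100 27.8600 6.2100 0.5200 0.0000] k=[67 26 4 1 0]
t=4: x=[61.6700 28.4700 6.4700 1.2600 0.1300] k=[57 29 6 1 3]
t=5: x=[53.3600 29.6500 8.3400 1.9100 2.7400] k=[57 30 3 1 7]
t=6: x=[53.4900 30.0000 6.2500 2.0400 6.2200] k=[56 27 11 0 3]
t=7: x=[52.2300 28.6900 11.6500 1.8200 2.6100] k=[57 32 13 2 6]
t=8: x=[53.7500 32.7800 14.0400 3.9500 5.4800] k=[59 37 12 7 10]
t=9: x=[56.1400 36.6100 14.6000 8.0400 9.6100] k=[55 41 18 9 6]
t=10: x=[53.1800 39.8300 19.8200 9.7800 6.3900] k=[54 39 25 8 3]
t=11: x=[52.0500 39.1300 24.6100 9.5600 3.6500] k=[47 43 28 6 7]
t=12: x=[46.4800 41.5700 27.0900 8.9900 6.8700] k=[46 47 28 7 11]
t=13: x=[46.1300 44.4000 27.7400 10.2500 10.4800] k=[48 48 23 6 6]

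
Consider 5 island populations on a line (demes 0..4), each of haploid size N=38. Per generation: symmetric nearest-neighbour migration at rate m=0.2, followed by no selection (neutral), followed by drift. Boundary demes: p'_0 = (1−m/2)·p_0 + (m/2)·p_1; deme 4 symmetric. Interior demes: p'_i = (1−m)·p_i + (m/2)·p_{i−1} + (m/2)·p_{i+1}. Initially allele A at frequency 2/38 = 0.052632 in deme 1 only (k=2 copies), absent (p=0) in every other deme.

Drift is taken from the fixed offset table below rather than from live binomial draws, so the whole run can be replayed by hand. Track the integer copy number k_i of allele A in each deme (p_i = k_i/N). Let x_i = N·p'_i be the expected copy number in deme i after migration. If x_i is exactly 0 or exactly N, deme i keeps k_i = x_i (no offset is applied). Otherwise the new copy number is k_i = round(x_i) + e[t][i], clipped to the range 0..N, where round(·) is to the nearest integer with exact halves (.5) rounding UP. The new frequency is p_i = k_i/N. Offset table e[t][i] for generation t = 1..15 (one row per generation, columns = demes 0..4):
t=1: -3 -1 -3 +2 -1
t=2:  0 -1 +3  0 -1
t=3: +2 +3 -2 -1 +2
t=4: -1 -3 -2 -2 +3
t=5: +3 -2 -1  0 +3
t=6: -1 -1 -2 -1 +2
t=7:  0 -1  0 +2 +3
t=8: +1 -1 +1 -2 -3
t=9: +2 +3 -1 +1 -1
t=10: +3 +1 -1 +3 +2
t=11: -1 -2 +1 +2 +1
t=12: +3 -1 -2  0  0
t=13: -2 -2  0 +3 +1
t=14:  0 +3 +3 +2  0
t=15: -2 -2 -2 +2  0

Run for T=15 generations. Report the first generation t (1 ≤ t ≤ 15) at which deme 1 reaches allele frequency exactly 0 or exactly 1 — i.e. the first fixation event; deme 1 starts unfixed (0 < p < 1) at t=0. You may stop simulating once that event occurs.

t=0: k=[0 2 0 0 0]
t=1: x=[0.2000 1.6000 0.2000 0.0000 0.0000] k=[0 1 0 0 0]
t=2: x=[0.1000 0.8000 0.1000 0.0000 0.0000] k=[0 0 3 0 0]

2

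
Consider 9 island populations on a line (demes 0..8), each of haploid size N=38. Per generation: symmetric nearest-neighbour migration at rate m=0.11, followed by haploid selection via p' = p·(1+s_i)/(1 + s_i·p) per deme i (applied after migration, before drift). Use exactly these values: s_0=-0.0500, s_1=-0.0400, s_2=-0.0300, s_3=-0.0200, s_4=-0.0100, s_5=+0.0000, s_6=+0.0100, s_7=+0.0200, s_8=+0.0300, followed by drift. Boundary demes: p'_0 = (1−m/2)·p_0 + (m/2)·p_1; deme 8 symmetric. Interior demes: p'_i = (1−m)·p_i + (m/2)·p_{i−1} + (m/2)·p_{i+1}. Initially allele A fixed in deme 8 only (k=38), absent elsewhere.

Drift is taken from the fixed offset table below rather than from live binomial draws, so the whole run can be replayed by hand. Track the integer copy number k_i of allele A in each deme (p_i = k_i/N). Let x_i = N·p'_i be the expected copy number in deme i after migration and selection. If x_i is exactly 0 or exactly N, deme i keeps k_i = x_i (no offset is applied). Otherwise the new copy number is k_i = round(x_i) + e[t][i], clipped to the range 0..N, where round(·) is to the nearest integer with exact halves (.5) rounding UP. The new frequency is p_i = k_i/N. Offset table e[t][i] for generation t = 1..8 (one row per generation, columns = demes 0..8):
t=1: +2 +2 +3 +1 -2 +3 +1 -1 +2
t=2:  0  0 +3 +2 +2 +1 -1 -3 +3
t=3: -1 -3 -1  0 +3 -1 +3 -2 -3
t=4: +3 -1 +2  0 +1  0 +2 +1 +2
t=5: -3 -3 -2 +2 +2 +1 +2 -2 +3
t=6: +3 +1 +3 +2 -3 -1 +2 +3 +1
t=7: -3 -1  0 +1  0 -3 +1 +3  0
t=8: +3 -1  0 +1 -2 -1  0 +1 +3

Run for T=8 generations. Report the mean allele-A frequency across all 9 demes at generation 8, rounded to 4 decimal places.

t=0: k=[0 0 0 0 0 0 0 0 38]
t=1: x=[0.0000 0.0000 0.0000 0.0000 0.0000 0.0000 0.0000 2.1295 35.9676] k=[0 0 0 0 0 0 0 1 38]
t=2: x=[0.0000 0.0000 0.0000 0.0000 0.0000 0.0000 0.0555 3.0348 36.0212] k=[0 0 0 0 0 0 0 0 38]
t=3: x=[0.0000 0.0000 0.0000 0.0000 0.0000 0.0000 0.0000 2.1295 35.9676] k=[0 0 0 0 0 0 0 0 33]
t=4: x=[0.0000 0.0000 0.0000 0.0000 0.0000 0.0000 0.0000 1.8495 31.3488] k=[0 0 0 0 0 0 0 3 33]
t=5: x=[0.0000 0.0000 0.0000 0.0000 0.0000 0.0000 0.1666 4.5639 31.5106] k=[0 0 0 0 0 0 2 3 35]
t=6: x=[0.0000 0.0000 0.0000 0.0000 0.0000 0.1100 1.9634 4.7872 33.3617] k=[0 0 0 0 0 0 4 8 34]
t=7: x=[0.0000 0.0000 0.0000 0.0000 0.0000 0.2200 4.0358 9.3489 32.7061] k=[0 0 0 0 0 0 5 12 33]
t=8: x=[0.0000 0.0000 0.0000 0.0000 0.0000 0.2750 5.1542 12.9384 31.9959] k=[0 0 0 0 0 0 5 14 35]

0.1579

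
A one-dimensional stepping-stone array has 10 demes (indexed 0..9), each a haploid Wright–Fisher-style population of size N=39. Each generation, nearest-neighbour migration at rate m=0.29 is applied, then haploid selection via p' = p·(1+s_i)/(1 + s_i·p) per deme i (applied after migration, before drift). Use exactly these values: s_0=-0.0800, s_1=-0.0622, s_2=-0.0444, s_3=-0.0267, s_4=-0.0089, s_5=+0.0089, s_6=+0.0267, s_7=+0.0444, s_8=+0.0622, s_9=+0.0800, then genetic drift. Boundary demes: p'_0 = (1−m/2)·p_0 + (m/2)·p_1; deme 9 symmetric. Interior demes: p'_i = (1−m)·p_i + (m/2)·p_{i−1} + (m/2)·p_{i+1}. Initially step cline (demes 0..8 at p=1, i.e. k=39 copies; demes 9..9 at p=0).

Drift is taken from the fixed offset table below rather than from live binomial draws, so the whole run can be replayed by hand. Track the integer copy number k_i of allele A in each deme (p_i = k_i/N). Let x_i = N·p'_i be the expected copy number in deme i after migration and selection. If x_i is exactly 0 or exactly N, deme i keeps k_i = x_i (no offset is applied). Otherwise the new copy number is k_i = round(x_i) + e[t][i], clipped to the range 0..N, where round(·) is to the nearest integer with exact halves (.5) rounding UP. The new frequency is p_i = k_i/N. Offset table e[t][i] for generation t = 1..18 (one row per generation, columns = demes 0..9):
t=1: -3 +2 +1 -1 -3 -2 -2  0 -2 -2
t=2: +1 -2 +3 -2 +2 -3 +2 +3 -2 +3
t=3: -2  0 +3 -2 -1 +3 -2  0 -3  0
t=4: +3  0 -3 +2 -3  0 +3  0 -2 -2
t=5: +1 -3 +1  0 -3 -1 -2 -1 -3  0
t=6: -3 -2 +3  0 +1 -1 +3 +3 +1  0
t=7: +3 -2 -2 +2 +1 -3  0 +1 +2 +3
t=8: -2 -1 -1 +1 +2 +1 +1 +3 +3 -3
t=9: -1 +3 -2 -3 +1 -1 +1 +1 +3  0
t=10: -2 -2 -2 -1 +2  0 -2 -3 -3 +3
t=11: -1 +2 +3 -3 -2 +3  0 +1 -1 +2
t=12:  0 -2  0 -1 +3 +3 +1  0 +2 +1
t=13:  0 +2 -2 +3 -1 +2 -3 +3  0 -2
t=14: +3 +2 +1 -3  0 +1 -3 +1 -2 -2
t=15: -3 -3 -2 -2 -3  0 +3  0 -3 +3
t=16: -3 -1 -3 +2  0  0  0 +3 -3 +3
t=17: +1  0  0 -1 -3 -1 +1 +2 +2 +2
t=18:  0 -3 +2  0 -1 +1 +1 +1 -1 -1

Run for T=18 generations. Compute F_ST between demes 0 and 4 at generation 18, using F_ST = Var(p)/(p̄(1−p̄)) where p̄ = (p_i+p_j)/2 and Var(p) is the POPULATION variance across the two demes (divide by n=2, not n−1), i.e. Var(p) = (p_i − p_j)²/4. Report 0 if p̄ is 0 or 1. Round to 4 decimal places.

0.0833

t=0: k=[39 39 39 39 39 39 39 39 39 0]
t=1: x=[39.0000 39.0000 39.0000 39.0000 39.0000 39.0000 39.0000 39.0000 33.6306 6.0374] k=[39 39 39 39 39 39 39 39 32 4]
t=2: x=[39.0000 39.0000 39.0000 39.0000 39.0000 39.0000 39.0000 38.0271 29.3984 8.5632] k=[39 39 39 39 39 39 39 39 27 12]
t=3: x=[39.0000 39.0000 39.0000 39.0000 39.0000 39.0000 39.0000 37.3308 27.0704 14.8764] k=[39 39 39 39 39 39 39 37 24 15]
t=4: x=[39.0000 39.0000 39.0000 39.0000 39.0000 39.0000 38.7175 35.5443 25.1240 17.0395] k=[39 39 39 39 39 39 39 36 23 15]
t=5: x=[39.0000 39.0000 39.0000 39.0000 39.0000 39.0000 38.5762 34.7184 24.2819 16.8928] k=[39 39 39 39 39 39 37 34 21 17]
t=6: x=[39.0000 39.0000 39.0000 39.0000 39.0000 38.7125 36.9078 32.7805 22.8785 18.3256] k=[39 39 39 39 39 38 39 36 24 18]
t=7: x=[39.0000 39.0000 39.0000 39.0000 38.8537 38.2962 38.4349 34.8586 25.4091 19.6201] k=[39 39 39 39 39 35 38 36 27 23]
t=8: x=[39.0000 39.0000 39.0000 39.0000 38.4149 36.0393 37.3179 35.1388 28.2024 24.2914] k=[39 39 39 39 39 37 38 38 31 21]
t=9: x=[39.0000 39.0000 39.0000 39.0000 38.7074 37.4483 37.8839 37.0664 30.9571 23.1786] k=[39 39 39 39 39 36 39 38 34 23]
t=10: x=[39.0000 39.0000 39.0000 39.0000 38.5611 36.8878 38.4349 37.6239 33.2856 25.2868] k=[39 39 39 39 39 37 36 35 30 28]
t=11: x=[39.0000 39.0000 39.0000 39.0000 38.7074 37.1606 36.0722 34.5927 30.8315 28.8774] k=[39 39 39 39 37 39 36 36 30 31]
t=12: x=[39.0000 39.0000 39.0000 38.7021 37.5677 38.2813 36.4974 35.2788 31.3914 31.3398] k=[39 39 39 38 39 39 37 35 33 32]
t=13: x=[39.0000 39.0000 38.8483 38.2709 38.8537 38.7125 37.0494 35.1533 33.4390 32.5690] k=[39 39 37 39 38 39 34 38 33 31]
t=14: x=[39.0000 38.6909 37.5165 38.5532 38.2837 38.1375 35.3922 36.7874 33.7167 31.7550] k=[39 39 39 36 38 39 32 38 32 30]
t=15: x=[39.0000 39.0000 38.5450 36.6663 37.8450 37.8499 34.0010 36.3686 32.8971 30.7995] k=[39 39 37 35 35 38 37 36 30 34]
t=16: x=[39.0000 38.6909 36.9120 35.1981 35.4059 37.4334 37.0494 35.4188 31.8106 33.7780] k=[39 38 34 37 35 37 37 38 29 37]
t=17: x=[38.8424 37.4735 34.8495 36.2056 35.5520 36.7290 37.1910 36.6479 31.8251 36.0564] k=[39 37 35 35 33 36 38 39 34 38]
t=18: x=[38.6850 36.8746 35.1347 34.6056 33.6841 35.8805 37.8839 38.1662 35.5020 37.5326] k=[39 34 37 35 33 37 39 39 35 37]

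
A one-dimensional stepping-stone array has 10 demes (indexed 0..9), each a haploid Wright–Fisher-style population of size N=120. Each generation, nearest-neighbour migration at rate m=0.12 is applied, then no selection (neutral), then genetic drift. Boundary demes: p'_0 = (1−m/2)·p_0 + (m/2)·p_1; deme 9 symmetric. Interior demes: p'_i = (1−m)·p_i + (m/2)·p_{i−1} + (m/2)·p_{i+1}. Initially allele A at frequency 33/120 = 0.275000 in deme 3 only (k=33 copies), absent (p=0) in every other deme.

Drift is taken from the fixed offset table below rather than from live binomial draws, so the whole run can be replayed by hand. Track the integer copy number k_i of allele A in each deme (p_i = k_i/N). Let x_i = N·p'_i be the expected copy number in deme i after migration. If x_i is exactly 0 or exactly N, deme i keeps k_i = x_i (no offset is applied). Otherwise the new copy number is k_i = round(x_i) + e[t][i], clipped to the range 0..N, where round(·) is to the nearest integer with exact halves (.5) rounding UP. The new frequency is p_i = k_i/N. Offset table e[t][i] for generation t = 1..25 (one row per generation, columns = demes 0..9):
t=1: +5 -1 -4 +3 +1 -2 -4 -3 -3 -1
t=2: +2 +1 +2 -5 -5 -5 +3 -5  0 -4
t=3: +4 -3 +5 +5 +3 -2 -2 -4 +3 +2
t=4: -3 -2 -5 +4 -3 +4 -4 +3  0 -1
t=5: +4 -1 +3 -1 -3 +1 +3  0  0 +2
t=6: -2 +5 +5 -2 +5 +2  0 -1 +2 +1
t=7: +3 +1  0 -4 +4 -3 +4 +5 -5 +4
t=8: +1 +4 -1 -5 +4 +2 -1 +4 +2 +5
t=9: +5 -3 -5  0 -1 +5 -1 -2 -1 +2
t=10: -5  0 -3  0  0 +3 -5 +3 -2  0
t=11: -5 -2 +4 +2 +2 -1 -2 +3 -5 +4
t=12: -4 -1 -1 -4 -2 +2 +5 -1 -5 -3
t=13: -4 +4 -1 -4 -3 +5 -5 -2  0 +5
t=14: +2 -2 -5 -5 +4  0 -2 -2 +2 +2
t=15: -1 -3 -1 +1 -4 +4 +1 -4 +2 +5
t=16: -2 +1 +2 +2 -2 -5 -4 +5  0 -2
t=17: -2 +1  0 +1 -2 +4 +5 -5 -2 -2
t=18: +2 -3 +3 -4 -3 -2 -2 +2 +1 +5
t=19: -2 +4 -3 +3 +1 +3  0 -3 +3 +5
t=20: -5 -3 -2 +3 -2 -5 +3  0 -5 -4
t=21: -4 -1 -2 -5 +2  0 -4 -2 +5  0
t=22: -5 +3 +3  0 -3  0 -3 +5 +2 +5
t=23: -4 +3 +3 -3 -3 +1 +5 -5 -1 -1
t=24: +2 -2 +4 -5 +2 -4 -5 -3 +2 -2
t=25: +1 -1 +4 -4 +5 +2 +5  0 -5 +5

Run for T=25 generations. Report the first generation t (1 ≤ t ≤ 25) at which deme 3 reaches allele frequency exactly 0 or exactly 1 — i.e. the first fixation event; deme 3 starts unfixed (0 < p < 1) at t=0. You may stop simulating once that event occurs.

t=0: k=[0 0 0 33 0 0 0 0 0 0]
t=1: x=[0.0000 0.0000 1.9800 29.0400 1.9800 0.0000 0.0000 0.0000 0.0000 0.0000] k=[0 0 0 32 3 0 0 0 0 0]
t=2: x=[0.0000 0.0000 1.9200 28.3400 4.5600 0.1800 0.0000 0.0000 0.0000 0.0000] k=[0 0 4 23 0 0 0 0 0 0]
t=3: x=[0.0000 0.2400 4.9000 20.4800 1.3800 0.0000 0.0000 0.0000 0.0000 0.0000] k=[0 0 10 25 4 0 0 0 0 0]
t=4: x=[0.0000 0.6000 10.3000 22.8400 5.0200 0.2400 0.0000 0.0000 0.0000 0.0000] k=[0 0 5 27 2 4 0 0 0 0]
t=5: x=[0.0000 0.3000 6.0200 24.1800 3.6200 3.6400 0.2400 0.0000 0.0000 0.0000] k=[0 0 9 23 1 5 3 0 0 0]
t=6: x=[0.0000 0.5400 9.3000 20.8400 2.5600 4.6400 2.9400 0.1800 0.0000 0.0000] k=[0 6 14 19 8 7 3 0 0 0]
t=7: x=[0.3600 6.1200 13.8200 18.0400 8.6000 6.8200 3.0600 0.1800 0.0000 0.0000] k=[3 7 14 14 13 4 7 5 0 0]
t=8: x=[3.2400 7.1800 13.5800 13.9400 12.5200 4.7200 6.7000 4.8200 0.3000 0.0000] k=[4 11 13 9 17 7 6 9 2 0]
t=9: x=[4.4200 10.7000 12.6400 9.7200 15.9200 7.5400 6.2400 8.4000 2.3000 0.1200] k=[9 8 8 10 15 13 5 6 1 2]
t=10: x=[8.9400 8.0600 8.1200 10.1800 14.5800 12.6400 5.5400 5.6400 1.3600 1.9400] k=[4 8 5 10 15 16 1 9 0 2]
t=11: x=[4.2400 7.5800 5.4800 10.0000 14.7600 15.0400 2.3800 7.9800 0.6600 1.8800] k=[0 6 9 12 17 14 0 11 0 6]
t=12: x=[0.3600 5.8200 9.0000 12.1200 16.5200 13.3400 1.5000 9.6800 1.0200 5.6400] k=[0 5 8 8 15 15 7 9 0 3]
t=13: x=[0.3000 4.8800 7.8200 8.4200 14.5800 14.5200 7.6000 8.3400 0.7200 2.8200] k=[0 9 7 4 12 20 3 6 1 8]
t=14: x=[0.5400 8.3400 6.9400 4.6600 12.0000 18.5000 4.2000 5.5200 1.7200 7.5800] k=[3 6 2 0 16 19 2 4 4 10]

14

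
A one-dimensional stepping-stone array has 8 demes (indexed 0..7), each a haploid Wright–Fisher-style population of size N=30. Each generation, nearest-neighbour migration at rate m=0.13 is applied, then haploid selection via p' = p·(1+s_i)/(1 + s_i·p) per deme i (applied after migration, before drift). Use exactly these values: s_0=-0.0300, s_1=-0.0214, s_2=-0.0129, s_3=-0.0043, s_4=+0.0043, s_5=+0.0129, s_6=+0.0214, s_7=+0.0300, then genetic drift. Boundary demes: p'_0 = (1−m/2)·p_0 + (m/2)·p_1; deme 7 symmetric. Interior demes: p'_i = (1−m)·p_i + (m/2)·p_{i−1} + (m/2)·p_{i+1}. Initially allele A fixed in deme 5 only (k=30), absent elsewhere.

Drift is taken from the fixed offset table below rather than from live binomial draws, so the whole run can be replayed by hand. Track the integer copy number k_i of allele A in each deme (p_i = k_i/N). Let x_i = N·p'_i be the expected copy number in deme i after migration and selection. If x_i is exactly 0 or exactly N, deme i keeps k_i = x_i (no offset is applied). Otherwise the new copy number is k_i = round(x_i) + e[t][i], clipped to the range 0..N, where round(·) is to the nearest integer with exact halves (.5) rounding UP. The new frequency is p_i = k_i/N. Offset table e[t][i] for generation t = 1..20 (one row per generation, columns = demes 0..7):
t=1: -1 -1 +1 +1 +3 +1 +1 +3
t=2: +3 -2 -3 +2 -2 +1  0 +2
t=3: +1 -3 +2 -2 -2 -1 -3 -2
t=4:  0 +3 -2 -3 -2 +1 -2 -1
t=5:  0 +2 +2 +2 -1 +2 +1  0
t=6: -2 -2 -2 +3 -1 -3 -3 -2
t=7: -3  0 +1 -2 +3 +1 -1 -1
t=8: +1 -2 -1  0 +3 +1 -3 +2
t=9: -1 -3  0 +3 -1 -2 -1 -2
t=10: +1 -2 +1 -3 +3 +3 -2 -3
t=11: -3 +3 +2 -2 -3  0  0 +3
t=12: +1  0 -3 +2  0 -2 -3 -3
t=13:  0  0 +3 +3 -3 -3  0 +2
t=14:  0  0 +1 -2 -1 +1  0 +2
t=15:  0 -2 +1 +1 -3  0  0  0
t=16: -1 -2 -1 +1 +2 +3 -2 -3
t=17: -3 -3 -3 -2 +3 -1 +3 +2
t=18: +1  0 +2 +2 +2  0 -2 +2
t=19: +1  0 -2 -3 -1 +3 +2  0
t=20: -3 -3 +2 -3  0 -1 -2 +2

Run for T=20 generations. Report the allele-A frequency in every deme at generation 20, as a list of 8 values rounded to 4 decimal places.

[0.0000, 0.0000, 0.1000, 0.0333, 0.2667, 0.2667, 0.0667, 0.1333]

t=0: k=[0 0 0 0 0 30 0 0]
t=1: x=[0.0000 0.0000 0.0000 0.0000 1.9578 26.1433 1.9890 0.0000] k=[0 0 0 0 5 27 3 0]
t=2: x=[0.0000 0.0000 0.0000 0.3236 6.1259 24.0712 4.4446 0.2008] k=[0 0 0 2 4 25 4 2]
t=3: x=[0.0000 0.0000 0.1283 1.9920 5.2536 22.3433 5.3271 2.1892] k=[0 0 2 0 3 21 2 0]
t=4: x=[0.0000 0.1272 1.7188 0.3236 3.9898 18.6855 3.1644 0.1339] k=[0 3 0 0 2 20 1 0]
t=5: x=[0.1892 2.5589 0.1925 0.1294 3.0517 17.6881 2.2130 0.0669] k=[0 5 2 2 2 20 3 0]
t=6: x=[0.3154 4.3982 2.1687 1.9920 3.1822 17.8178 3.9826 0.2008] k=[0 2 0 5 2 15 1 0]
t=7: x=[0.1261 1.7049 0.4492 4.4636 3.0517 13.3399 1.8820 0.0669] k=[0 2 1 2 6 14 1 0]
t=8: x=[0.1261 1.7687 1.1160 2.1862 6.2813 12.7288 1.8158 0.0669] k=[1 0 0 2 9 14 0 2]
t=9: x=[0.9078 0.0636 0.1283 2.3158 8.8968 12.8591 1.0615 1.9225] k=[0 0 0 5 8 11 0 0]
t=10: x=[0.0000 0.0000 0.3209 4.8524 8.0252 10.1760 0.7299 0.0000] k=[0 0 1 2 11 13 0 0]
t=11: x=[0.0000 0.0636 0.9875 2.5101 10.5744 12.1175 0.8626 0.0000] k=[0 3 3 1 8 12 1 0]
t=12: x=[0.1892 2.7505 2.8365 1.5785 7.8298 11.1145 1.6833 0.0669] k=[1 3 0 4 8 9 0 0]
t=13: x=[1.0973 2.6228 0.4492 3.9851 7.8298 8.4275 0.5973 0.0000] k=[1 3 3 7 5 5 1 0]
t=14: x=[1.0973 2.8143 3.2225 6.5878 5.1483 4.7914 1.2195 0.0669] k=[1 3 4 5 4 6 1 2]
t=15: x=[1.0973 2.8782 3.9552 4.8524 4.2105 5.6032 1.4183 1.9892] k=[1 1 5 6 1 6 1 2]
t=16: x=[0.9710 1.2341 4.7528 5.5904 1.6567 5.4066 1.4183 1.9892] k=[0 0 4 7 4 8 0 0]
t=17: x=[0.0000 0.2545 3.8908 6.5878 4.4713 7.2905 0.5309 0.0000] k=[0 0 1 5 7 6 4 0]
t=18: x=[0.0000 0.0636 1.1802 4.8524 6.8276 5.9963 3.9419 0.2677] k=[0 0 3 7 9 6 2 2]
t=19: x=[0.0000 0.1909 3.0295 6.8472 8.7015 5.9963 2.3046 2.0559] k=[0 0 1 4 8 9 4 2]
t=20: x=[0.0000 0.0636 1.1160 4.0499 7.8298 8.6889 4.2720 2.1892] k=[0 0 3 1 8 8 2 4]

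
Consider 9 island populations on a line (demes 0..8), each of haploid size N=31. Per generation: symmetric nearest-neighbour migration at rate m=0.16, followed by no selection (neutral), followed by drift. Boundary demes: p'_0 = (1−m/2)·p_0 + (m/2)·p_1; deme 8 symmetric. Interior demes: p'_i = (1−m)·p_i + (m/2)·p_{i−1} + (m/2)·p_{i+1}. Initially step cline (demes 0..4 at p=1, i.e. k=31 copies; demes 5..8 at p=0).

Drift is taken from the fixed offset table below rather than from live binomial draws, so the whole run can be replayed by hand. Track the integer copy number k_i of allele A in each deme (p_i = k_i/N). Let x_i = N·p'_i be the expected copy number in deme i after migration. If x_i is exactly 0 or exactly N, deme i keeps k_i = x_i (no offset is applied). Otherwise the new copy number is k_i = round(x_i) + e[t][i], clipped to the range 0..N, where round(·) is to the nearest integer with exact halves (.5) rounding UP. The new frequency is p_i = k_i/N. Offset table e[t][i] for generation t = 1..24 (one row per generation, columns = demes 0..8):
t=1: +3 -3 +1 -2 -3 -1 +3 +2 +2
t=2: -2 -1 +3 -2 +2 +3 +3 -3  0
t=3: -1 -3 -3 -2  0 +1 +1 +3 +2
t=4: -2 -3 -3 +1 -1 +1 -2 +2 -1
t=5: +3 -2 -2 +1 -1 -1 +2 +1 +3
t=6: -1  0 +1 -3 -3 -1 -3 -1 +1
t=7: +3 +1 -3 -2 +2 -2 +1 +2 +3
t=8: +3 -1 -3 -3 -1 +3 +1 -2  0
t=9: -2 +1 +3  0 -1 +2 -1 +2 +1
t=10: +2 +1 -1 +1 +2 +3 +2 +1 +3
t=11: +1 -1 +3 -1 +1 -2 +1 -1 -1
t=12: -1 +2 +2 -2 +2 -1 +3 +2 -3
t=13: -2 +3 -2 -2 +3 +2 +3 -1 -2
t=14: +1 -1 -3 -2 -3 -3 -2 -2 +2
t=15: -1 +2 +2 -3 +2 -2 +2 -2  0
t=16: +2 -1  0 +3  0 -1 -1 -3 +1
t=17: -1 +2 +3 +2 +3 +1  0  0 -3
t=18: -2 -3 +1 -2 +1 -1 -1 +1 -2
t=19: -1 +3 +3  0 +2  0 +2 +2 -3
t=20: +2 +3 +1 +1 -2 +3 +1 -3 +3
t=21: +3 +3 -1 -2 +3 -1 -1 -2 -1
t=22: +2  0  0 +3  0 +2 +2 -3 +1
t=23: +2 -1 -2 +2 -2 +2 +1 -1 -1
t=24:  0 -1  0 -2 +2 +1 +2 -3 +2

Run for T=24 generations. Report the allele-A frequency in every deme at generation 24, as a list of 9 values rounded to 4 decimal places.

[1.0000, 0.9355, 0.8387, 0.7419, 0.7097, 0.6452, 0.5161, 0.0000, 0.1613]

t=0: k=[31 31 31 31 31 0 0 0 0]
t=1: x=[31.0000 31.0000 31.0000 31.0000 28.5200 2.4800 0.0000 0.0000 0.0000] k=[31 31 31 31 26 1 0 0 0]
t=2: x=[31.0000 31.0000 31.0000 30.6000 24.4000 2.9200 0.0800 0.0000 0.0000] k=[31 31 31 29 26 6 3 0 0]
t=3: x=[31.0000 31.0000 30.8400 28.9200 24.6400 7.3600 3.0000 0.2400 0.0000] k=[31 31 28 27 25 8 4 3 0]
t=4: x=[31.0000 30.7600 28.1600 26.9200 23.8000 9.0400 4.2400 2.8400 0.2400] k=[31 28 25 28 23 10 2 5 0]
t=5: x=[30.7600 28.0000 25.4800 27.3600 22.3600 10.4000 2.8800 4.3600 0.4000] k=[31 26 23 28 21 9 5 5 3]
t=6: x=[30.6000 26.1600 23.6400 27.0400 20.6000 9.6400 5.3200 4.8400 3.1600] k=[30 26 25 24 18 9 2 4 4]
t=7: x=[29.6800 26.2400 25.0000 23.6000 17.7600 9.1600 2.7200 3.8400 4.0000] k=[31 27 22 22 20 7 4 6 7]
t=8: x=[30.6800 26.9200 22.4000 21.8400 19.1200 7.8000 4.4000 5.9200 6.9200] k=[31 26 19 19 18 11 5 4 7]
t=9: x=[30.6000 25.8400 19.5600 18.9200 17.5200 11.0800 5.4000 4.3200 6.7600] k=[29 27 23 19 17 13 4 6 8]
t=10: x=[28.8400 26.8400 23.0000 19.1600 16.8400 12.6000 4.8800 6.0000 7.8400] k=[31 28 22 20 19 16 7 7 11]
t=11: x=[30.7600 27.7600 22.3200 20.0800 18.8400 15.5200 7.7200 7.3200 10.6800] k=[31 27 25 19 20 14 9 6 10]
t=12: x=[30.6800 27.1600 24.6800 19.5600 19.4400 14.0800 9.1600 6.5600 9.6800] k=[30 29 27 18 21 13 12 9 7]
t=13: x=[29.9200 28.9200 26.4400 18.9600 20.1200 13.5600 11.8400 9.0800 7.1600] k=[28 31 24 17 23 16 15 8 5]
t=14: x=[28.2400 30.2000 24.0000 18.0400 21.9600 16.4800 14.5200 8.3200 5.2400] k=[29 29 21 16 19 13 13 6 7]
t=15: x=[29.0000 28.3600 21.2400 16.6400 18.2800 13.4800 12.4400 6.6400 6.9200] k=[28 30 23 14 20 11 14 5 7]
t=16: x=[28.1600 29.2800 22.8400 15.2000 18.8000 11.9600 13.0400 5.8800 6.8400] k=[30 28 23 18 19 11 12 3 8]
t=17: x=[29.8400 27.7600 23.0000 18.4800 18.2800 11.7200 11.2000 4.1200 7.6000] k=[29 30 26 20 21 13 11 4 5]
t=18: x=[29.0800 29.6000 25.8400 20.5600 20.2800 13.4800 10.6000 4.6400 4.9200] k=[27 27 27 19 21 12 10 6 3]
t=19: x=[27.0000 27.0000 26.3600 19.8000 20.1200 12.5600 9.8400 6.0800 3.2400] k=[26 30 29 20 22 13 12 8 0]
t=20: x=[26.3200 29.6000 28.3600 20.8800 21.1200 13.6400 11.7600 7.6800 0.6400] k=[28 31 29 22 19 17 13 5 4]
t=21: x=[28.2400 30.6000 28.6000 22.3200 19.0800 16.8400 12.6800 5.5600 4.0800] k=[31 31 28 20 22 16 12 4 3]
t=22: x=[31.0000 30.7600 27.6000 20.8000 21.3600 16.1600 11.6800 4.5600 3.0800] k=[31 31 28 24 21 18 14 2 4]
t=23: x=[31.0000 30.7600 27.9200 24.0800 21.0000 17.9200 13.3600 3.1200 3.8400] k=[31 30 26 26 19 20 14 2 3]
t=24: x=[30.9200 29.7600 26.3200 25.4400 19.6400 19.4400 13.5200 3.0400 2.9200] k=[31 29 26 23 22 20 16 0 5]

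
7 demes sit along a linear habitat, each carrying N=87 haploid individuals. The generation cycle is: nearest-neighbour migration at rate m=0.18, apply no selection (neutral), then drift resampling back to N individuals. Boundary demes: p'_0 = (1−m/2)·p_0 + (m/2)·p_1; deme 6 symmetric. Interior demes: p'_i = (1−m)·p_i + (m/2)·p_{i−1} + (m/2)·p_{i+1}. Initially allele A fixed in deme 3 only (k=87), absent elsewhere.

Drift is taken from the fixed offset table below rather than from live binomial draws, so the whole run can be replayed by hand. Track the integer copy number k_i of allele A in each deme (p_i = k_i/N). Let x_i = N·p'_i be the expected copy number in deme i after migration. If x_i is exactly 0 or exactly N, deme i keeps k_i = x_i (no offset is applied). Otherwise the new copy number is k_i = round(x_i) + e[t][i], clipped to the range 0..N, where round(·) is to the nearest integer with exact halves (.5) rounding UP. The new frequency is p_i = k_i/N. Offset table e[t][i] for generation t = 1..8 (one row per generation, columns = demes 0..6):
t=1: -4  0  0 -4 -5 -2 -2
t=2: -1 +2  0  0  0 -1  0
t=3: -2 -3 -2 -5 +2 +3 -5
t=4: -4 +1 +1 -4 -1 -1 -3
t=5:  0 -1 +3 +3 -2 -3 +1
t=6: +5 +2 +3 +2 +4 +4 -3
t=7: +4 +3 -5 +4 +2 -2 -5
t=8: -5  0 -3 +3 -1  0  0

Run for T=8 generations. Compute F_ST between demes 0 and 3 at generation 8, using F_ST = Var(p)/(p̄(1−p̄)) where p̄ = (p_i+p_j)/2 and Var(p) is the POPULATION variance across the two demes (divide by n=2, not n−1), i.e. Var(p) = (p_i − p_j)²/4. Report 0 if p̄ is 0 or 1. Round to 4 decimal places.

0.1825

t=0: k=[0 0 0 87 0 0 0]
t=1: x=[0.0000 0.0000 7.8300 71.3400 7.8300 0.0000 0.0000] k=[0 0 8 67 3 0 0]
t=2: x=[0.0000 0.7200 12.5900 55.9300 8.4900 0.2700 0.0000] k=[0 3 13 56 8 0 0]
t=3: x=[0.2700 3.6300 15.9700 47.8100 11.6000 0.7200 0.0000] k=[0 1 14 43 14 4 0]
t=4: x=[0.0900 2.0800 15.4400 37.7800 15.7100 4.5400 0.3600] k=[0 3 16 34 15 4 0]
t=5: x=[0.2700 3.9000 16.4500 30.6700 15.7200 4.6300 0.3600] k=[0 3 19 34 14 2 1]
t=6: x=[0.2700 4.1700 18.9100 30.8500 14.7200 2.9900 1.0900] k=[5 6 22 33 19 7 0]
t=7: x=[5.0900 7.3500 21.5500 30.7500 19.1800 7.4500 0.6300] k=[9 10 17 35 21 5 0]
t=8: x=[9.0900 10.5400 17.9900 32.1200 20.8200 5.9900 0.4500] k=[4 11 15 35 20 6 0]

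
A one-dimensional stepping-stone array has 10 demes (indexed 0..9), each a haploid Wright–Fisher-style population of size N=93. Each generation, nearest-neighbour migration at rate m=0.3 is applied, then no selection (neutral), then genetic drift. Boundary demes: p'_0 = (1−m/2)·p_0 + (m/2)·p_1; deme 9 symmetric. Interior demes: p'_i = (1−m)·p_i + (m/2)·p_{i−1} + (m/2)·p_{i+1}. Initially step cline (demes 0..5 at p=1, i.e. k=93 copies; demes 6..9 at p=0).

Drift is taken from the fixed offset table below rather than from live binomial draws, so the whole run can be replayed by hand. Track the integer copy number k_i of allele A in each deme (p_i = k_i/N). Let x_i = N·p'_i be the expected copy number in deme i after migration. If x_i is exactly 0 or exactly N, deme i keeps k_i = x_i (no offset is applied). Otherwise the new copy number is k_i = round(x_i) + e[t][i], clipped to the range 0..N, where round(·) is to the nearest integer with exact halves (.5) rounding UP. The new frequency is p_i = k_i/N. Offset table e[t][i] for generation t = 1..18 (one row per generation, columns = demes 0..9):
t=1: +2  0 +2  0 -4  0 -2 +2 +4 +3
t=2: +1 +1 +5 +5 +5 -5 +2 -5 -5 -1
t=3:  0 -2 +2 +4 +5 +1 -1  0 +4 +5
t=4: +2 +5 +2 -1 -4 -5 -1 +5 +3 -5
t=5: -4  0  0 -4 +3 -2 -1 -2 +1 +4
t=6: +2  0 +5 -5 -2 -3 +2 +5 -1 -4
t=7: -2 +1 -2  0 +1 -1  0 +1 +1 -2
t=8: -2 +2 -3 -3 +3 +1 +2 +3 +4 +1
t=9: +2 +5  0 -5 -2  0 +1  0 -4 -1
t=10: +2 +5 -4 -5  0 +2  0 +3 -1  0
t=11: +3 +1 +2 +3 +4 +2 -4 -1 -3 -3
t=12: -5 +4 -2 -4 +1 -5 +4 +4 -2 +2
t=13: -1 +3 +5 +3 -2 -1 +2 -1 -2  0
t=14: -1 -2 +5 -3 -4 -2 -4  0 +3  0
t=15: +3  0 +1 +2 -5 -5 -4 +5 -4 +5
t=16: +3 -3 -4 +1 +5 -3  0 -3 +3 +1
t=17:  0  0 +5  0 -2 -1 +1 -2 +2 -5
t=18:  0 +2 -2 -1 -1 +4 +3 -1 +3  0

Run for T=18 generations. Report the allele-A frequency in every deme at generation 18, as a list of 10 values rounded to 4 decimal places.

[0.9785, 0.9677, 0.9032, 0.7957, 0.6344, 0.5269, 0.3978, 0.2366, 0.2151, 0.0968]

t=0: k=[93 93 93 93 93 93 0 0 0 0]
t=1: x=[93.0000 93.0000 93.0000 93.0000 93.0000 79.0500 13.9500 0.0000 0.0000 0.0000] k=[93 93 93 93 93 79 12 0 0 0]
t=2: x=[93.0000 93.0000 93.0000 93.0000 90.9000 71.0500 20.2500 1.8000 0.0000 0.0000] k=[93 93 93 93 93 66 22 0 0 0]
t=3: x=[93.0000 93.0000 93.0000 93.0000 88.9500 63.4500 25.3000 3.3000 0.0000 0.0000] k=[93 93 93 93 93 64 24 3 0 0]
t=4: x=[93.0000 93.0000 93.0000 93.0000 88.6500 62.3500 26.8500 5.7000 0.4500 0.0000] k=[93 93 93 93 85 57 26 11 3 0]
t=5: x=[93.0000 93.0000 93.0000 91.8000 82.0000 56.5500 28.4000 12.0500 3.7500 0.4500] k=[93 93 93 88 85 55 27 10 5 4]
t=6: x=[93.0000 93.0000 92.2500 88.3000 80.9500 55.3000 28.6500 11.8000 5.6000 4.1500] k=[93 93 93 83 79 52 31 17 5 0]
t=7: x=[93.0000 93.0000 91.5000 83.9000 75.5500 52.9000 32.0500 17.3000 6.0500 0.7500] k=[93 93 90 84 77 52 32 18 7 0]
t=8: x=[93.0000 92.5500 89.5500 83.8500 74.3000 52.7500 32.9000 18.4500 7.6000 1.0500] k=[93 93 87 81 77 54 35 21 12 2]
t=9: x=[93.0000 92.1000 87.0000 81.3000 74.1500 54.6000 35.7500 21.7500 11.8500 3.5000] k=[93 93 87 76 72 55 37 22 8 3]
t=10: x=[93.0000 92.1000 86.2500 77.0500 70.0500 54.8500 37.4500 22.1500 9.3500 3.7500] k=[93 93 82 72 70 57 37 25 8 4]
t=11: x=[93.0000 91.3500 82.1500 73.2000 68.3500 55.9500 38.2000 24.2500 9.9500 4.6000] k=[93 92 84 76 72 58 34 23 7 2]
t=12: x=[92.8500 90.9500 84.0000 76.6000 70.5000 56.5000 35.9500 22.2500 8.6500 2.7500] k=[88 93 82 73 72 52 40 26 7 5]
t=13: x=[88.7500 90.6000 82.3000 74.2000 69.1500 53.2000 39.7000 25.2500 9.5500 5.3000] k=[88 93 87 77 67 52 42 24 8 5]
t=14: x=[88.7500 91.3500 86.4000 77.0000 66.2500 52.7500 40.8000 24.3000 9.9500 5.4500] k=[88 89 91 74 62 51 37 24 13 5]
t=15: x=[88.1500 89.1500 88.1500 74.7500 62.1500 50.5500 37.1500 24.3000 13.4500 6.2000] k=[91 89 89 77 57 46 33 29 9 11]
t=16: x=[90.7000 89.3000 87.2000 75.8000 58.3500 45.7000 34.3500 26.6000 12.3000 10.7000] k=[93 86 83 77 63 43 34 24 15 12]
t=17: x=[91.9500 86.6000 82.5500 75.8000 62.1000 44.6500 33.8500 24.1500 15.9000 12.4500] k=[92 87 88 76 60 44 35 22 18 7]
t=18: x=[91.2500 87.9000 86.0500 75.4000 60.0000 45.0500 34.4000 23.3500 16.9500 8.6500] k=[91 90 84 74 59 49 37 22 20 9]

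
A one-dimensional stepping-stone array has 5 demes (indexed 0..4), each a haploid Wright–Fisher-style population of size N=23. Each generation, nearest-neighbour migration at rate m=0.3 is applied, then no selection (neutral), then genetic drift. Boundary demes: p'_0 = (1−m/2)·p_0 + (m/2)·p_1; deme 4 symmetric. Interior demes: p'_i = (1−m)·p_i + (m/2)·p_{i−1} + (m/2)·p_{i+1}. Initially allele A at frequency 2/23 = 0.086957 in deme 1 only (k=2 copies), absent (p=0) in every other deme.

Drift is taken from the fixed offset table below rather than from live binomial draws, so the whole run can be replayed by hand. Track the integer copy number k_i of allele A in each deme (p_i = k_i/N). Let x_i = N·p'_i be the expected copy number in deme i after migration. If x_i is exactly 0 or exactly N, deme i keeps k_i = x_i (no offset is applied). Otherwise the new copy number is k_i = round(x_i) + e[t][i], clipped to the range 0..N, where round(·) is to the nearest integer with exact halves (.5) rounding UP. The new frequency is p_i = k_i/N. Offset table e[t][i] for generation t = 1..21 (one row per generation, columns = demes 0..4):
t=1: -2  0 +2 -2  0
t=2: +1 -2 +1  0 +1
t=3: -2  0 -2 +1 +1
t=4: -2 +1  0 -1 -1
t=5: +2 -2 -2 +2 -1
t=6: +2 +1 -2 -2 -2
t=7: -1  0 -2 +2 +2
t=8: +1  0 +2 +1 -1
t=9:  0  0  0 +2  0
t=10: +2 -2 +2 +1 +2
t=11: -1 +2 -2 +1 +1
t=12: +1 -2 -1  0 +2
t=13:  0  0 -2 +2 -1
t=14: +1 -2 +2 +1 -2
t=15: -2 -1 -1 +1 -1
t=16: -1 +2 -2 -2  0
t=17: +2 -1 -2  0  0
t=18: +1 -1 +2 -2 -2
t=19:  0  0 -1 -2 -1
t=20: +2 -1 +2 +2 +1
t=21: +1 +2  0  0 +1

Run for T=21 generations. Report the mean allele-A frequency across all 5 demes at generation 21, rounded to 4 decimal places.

0.0870

t=0: k=[0 2 0 0 0]
t=1: x=[0.3000 1.4000 0.3000 0.0000 0.0000] k=[0 1 2 0 0]
t=2: x=[0.1500 1.0000 1.5500 0.3000 0.0000] k=[1 0 3 0 0]
t=3: x=[0.8500 0.6000 2.1000 0.4500 0.0000] k=[0 1 0 1 0]
t=4: x=[0.1500 0.7000 0.3000 0.7000 0.1500] k=[0 2 0 0 0]
t=5: x=[0.3000 1.4000 0.3000 0.0000 0.0000] k=[2 0 0 0 0]
t=6: x=[1.7000 0.3000 0.0000 0.0000 0.0000] k=[4 1 0 0 0]
t=7: x=[3.5500 1.3000 0.1500 0.0000 0.0000] k=[3 1 0 0 0]
t=8: x=[2.7000 1.1500 0.1500 0.0000 0.0000] k=[4 1 2 0 0]
t=9: x=[3.5500 1.6000 1.5500 0.3000 0.0000] k=[4 2 2 2 0]
t=10: x=[3.7000 2.3000 2.0000 1.7000 0.3000] k=[6 0 4 3 2]
t=11: x=[5.1000 1.5000 3.2500 3.0000 2.1500] k=[4 4 1 4 3]
t=12: x=[4.0000 3.5500 1.9000 3.4000 3.1500] k=[5 2 1 3 5]
t=13: x=[4.5500 2.3000 1.4500 3.0000 4.7000] k=[5 2 0 5 4]
t=14: x=[4.5500 2.1500 1.0500 4.1000 4.1500] k=[6 0 3 5 2]
t=15: x=[5.1000 1.3500 2.8500 4.2500 2.4500] k=[3 0 2 5 1]
t=16: x=[2.5500 0.7500 2.1500 3.9500 1.6000] k=[2 3 0 2 2]
t=17: x=[2.1500 2.4000 0.7500 1.7000 2.0000] k=[4 1 0 2 2]
t=18: x=[3.5500 1.3000 0.4500 1.7000 2.0000] k=[5 0 2 0 0]
t=19: x=[4.2500 1.0500 1.4000 0.3000 0.0000] k=[4 1 0 0 0]
t=20: x=[3.5500 1.3000 0.1500 0.0000 0.0000] k=[6 0 2 0 0]
t=21: x=[5.1000 1.2000 1.4000 0.3000 0.0000] k=[6 3 1 0 0]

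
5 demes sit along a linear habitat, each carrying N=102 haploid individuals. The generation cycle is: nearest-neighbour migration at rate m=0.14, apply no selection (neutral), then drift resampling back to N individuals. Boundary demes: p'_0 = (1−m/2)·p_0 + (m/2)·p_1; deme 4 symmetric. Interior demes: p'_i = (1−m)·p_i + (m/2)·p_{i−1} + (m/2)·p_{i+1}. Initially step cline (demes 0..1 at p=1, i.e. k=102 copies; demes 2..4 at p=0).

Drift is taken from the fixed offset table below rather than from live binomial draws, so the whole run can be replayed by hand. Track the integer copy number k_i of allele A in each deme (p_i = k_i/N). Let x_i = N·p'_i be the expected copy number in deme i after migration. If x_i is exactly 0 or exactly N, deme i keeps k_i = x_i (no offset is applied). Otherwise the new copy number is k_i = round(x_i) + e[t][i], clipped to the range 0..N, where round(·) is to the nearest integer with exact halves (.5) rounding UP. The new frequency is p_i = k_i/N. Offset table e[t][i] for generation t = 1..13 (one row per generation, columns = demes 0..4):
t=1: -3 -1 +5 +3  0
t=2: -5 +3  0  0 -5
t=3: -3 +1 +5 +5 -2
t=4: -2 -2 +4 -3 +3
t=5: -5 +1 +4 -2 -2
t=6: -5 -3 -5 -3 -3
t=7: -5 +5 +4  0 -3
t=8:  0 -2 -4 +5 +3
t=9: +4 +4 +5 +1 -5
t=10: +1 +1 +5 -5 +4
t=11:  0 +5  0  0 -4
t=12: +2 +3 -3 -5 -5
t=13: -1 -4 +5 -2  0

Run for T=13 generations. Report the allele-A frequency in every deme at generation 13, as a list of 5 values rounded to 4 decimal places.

[0.7941, 0.7059, 0.4608, 0.0882, 0.0098]

t=0: k=[102 102 0 0 0]
t=1: x=[102.0000 94.8600 7.1400 0.0000 0.0000] k=[102 94 12 0 0]
t=2: x=[101.4400 88.8200 16.9000 0.8400 0.0000] k=[96 92 17 1 0]
t=3: x=[95.7200 87.0300 21.1300 2.0500 0.0700] k=[93 88 26 7 0]
t=4: x=[92.6500 84.0100 29.0100 7.8400 0.4900] k=[91 82 33 5 3]
t=5: x=[90.3700 79.2000 34.4700 6.8200 3.1400] k=[85 80 38 5 1]
t=6: x=[84.6500 77.4100 38.6300 7.0300 1.2800] k=[80 74 34 4 0]
t=7: x=[79.5800 71.6200 34.7000 5.8200 0.2800] k=[75 77 39 6 0]
t=8: x=[75.1400 74.2000 39.3500 7.8900 0.4200] k=[75 72 35 13 3]
t=9: x=[74.7900 69.6200 36.0500 13.8400 3.7000] k=[79 74 41 15 0]
t=10: x=[78.6500 72.0400 41.4900 15.7700 1.0500] k=[80 73 46 11 5]
t=11: x=[79.5100 71.6000 45.4400 13.0300 5.4200] k=[80 77 45 13 1]
t=12: x=[79.7900 74.9700 45.0000 14.4000 1.8400] k=[82 78 42 9 0]
t=13: x=[81.7200 75.7600 42.2100 10.6800 0.6300] k=[81 72 47 9 1]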